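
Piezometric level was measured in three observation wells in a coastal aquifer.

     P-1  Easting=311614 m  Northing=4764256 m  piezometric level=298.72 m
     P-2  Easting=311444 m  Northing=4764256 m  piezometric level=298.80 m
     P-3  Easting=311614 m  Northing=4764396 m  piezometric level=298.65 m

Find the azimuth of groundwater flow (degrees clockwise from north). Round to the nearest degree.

043°

∂h/∂x = (298.80 − 298.72) / (311444 − 311614) = -0.0004706
∂h/∂y = (298.65 − 298.72) / (4764396 − 4764256) = -0.0005000
Flow direction (−∇h) has components (+0.0004706 E, +0.0005000 N).
Azimuth = atan2(E, N) = atan2(+0.0004706, +0.0005000) = 43.3° ≈ 043°.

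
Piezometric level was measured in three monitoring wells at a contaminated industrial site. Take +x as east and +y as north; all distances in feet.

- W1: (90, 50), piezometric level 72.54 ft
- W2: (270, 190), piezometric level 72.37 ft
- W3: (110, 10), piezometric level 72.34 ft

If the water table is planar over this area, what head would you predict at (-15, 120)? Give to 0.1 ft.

Differences from W1: to W2 (Δx, Δy, Δh) = (180, 140, -0.17); to W3 = (20, -40, -0.20).
Solve a·Δx + b·Δy = Δh: det = 180·(-40) − 20·140 = -10000.
∂h/∂x = [(-0.17)·(-40) − (-0.20)·140] / -10000 = -0.003480
∂h/∂y = [180·(-0.20) − 20·(-0.17)] / -10000 = +0.003260
h(-15, 120) = 72.54 + (-0.003480)·(-105) + (+0.003260)·(70) = 72.54 +0.365 +0.228 = 73.134 ft.

73.1 ft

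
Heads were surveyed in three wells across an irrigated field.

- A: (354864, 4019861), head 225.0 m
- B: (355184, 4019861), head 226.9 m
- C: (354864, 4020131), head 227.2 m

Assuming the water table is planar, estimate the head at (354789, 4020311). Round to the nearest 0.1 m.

228.2 m

∂h/∂x = (226.9 − 225.0) / (355184 − 354864) = +0.005938
∂h/∂y = (227.2 − 225.0) / (4020131 − 4019861) = +0.008148
h(354789, 4020311) = 225.0 + (+0.005938)·(-75) + (+0.008148)·(450) = 225.0 -0.445 +3.667 = 228.221 m.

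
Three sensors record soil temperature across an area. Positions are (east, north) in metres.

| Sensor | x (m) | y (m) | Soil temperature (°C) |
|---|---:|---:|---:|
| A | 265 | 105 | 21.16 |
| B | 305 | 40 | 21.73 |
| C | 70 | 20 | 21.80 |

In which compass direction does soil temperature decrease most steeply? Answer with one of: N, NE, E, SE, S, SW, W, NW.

N

Taking A as reference: B−A = (40, -65, +0.57); C−A = (-195, -85, +0.64).
Solve a·Δx + b·Δy = ΔT: det = 40·(-85) − (-195)·(-65) = -16075.
∂T/∂x = [(+0.57)·(-85) − (+0.64)·(-65)] / -16075 = +0.0004261
∂T/∂y = [40·(+0.64) − (-195)·(+0.57)] / -16075 = -0.008507
Steepest decrease is along −∇f = (-0.0004261 E, +0.008507 N) → north.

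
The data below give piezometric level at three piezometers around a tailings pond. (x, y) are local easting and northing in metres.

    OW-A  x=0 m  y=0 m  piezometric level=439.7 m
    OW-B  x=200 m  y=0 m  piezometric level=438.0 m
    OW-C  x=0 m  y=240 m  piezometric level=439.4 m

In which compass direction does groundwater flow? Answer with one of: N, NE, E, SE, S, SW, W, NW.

E

∂h/∂x = (438.0 − 439.7) / (200 − 0) = -0.008500
∂h/∂y = (439.4 − 439.7) / (240 − 0) = -0.001250
Flow = −∇h = (+0.008500 east, +0.001250 north), which points east.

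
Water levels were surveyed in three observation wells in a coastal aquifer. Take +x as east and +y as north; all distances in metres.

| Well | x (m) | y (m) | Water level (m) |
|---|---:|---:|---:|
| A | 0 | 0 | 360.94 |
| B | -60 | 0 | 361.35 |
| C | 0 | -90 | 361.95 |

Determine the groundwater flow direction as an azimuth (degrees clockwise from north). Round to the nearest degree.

031°

∂h/∂x = (361.35 − 360.94) / (-60 − 0) = -0.006833
∂h/∂y = (361.95 − 360.94) / (-90 − 0) = -0.01122
Flow direction (−∇h) has components (+0.006833 E, +0.01122 N).
Azimuth = atan2(E, N) = atan2(+0.006833, +0.01122) = 31.3° ≈ 031°.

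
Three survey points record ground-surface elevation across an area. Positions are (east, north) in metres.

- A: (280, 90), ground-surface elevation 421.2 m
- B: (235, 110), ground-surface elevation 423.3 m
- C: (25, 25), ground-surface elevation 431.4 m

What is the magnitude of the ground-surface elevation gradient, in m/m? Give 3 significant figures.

0.0435 m/m

Differences from A: to B (Δx, Δy, Δh) = (-45, 20, +2.1); to C = (-255, -65, +10.2).
Solve a·Δx + b·Δy = Δz: det = (-45)·(-65) − (-255)·20 = 8025.
∂z/∂x = [(+2.1)·(-65) − (+10.2)·20] / 8025 = -0.04243
∂z/∂y = [(-45)·(+10.2) − (-255)·(+2.1)] / 8025 = +0.009533
|∇f| = √(-0.04243² + 0.009533²) = 0.04349 m/m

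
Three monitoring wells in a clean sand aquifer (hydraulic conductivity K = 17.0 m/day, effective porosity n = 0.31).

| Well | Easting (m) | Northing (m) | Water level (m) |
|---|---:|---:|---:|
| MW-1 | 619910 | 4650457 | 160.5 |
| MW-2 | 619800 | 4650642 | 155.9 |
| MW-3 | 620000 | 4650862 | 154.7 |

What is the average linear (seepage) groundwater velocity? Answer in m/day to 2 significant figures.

1.2 m/day

With h = a·x + b·y + c and MW-1 as origin, the differences give:
  (-110)·a + 185·b = -4.6
  90·a + 405·b = -5.8
Eliminate b (×405 and ×185, subtract): -61200·a = -790.00 → a = ∂h/∂x = +0.01291
Back-substitute: b = ∂h/∂y = -0.01719.
|∇h| = √(0.01291² + -0.01719²) = 0.0215
Seepage velocity v = K·i/n = 17.0 × 0.0215 / 0.31 = 1.179 m/day.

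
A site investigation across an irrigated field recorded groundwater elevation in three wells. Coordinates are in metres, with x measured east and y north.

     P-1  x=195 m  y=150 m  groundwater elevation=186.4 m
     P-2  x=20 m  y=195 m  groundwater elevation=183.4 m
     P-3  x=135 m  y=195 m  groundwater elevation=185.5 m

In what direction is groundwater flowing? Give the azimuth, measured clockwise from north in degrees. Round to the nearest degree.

257°

With h = a·x + b·y + c and P-1 as origin, the differences give:
  (-175)·a + 45·b = -3.0
  (-60)·a + 45·b = -0.9
Eliminate b (×45 and ×45, subtract): -5175·a = -94.50 → a = ∂h/∂x = +0.01826
Back-substitute: b = ∂h/∂y = +0.004348.
Flow direction (−∇h) has components (-0.01826 E, -0.004348 N).
Azimuth = atan2(E, N) = atan2(-0.01826, -0.004348) = 256.6° ≈ 257°.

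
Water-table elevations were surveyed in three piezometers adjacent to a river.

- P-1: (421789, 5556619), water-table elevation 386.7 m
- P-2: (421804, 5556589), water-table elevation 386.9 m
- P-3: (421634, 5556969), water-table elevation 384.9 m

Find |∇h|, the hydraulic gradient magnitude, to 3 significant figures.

0.0275

Three-point gradient (reference P-1): Δ to P-2 = (15, -30, +0.2), Δ to P-3 = (-155, 350, -1.8).
∂h/∂x = +0.02667, ∂h/∂y = +0.006667 (det = 600).
|∇h| = √(0.02667² + 0.006667²) = 0.02749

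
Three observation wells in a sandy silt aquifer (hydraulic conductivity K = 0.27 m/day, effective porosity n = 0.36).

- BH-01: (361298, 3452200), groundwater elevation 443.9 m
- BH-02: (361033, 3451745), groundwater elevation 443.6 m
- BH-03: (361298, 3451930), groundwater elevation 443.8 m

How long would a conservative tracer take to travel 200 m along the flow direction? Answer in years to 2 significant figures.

1200 years

Differences from BH-01: to BH-02 (Δx, Δy, Δh) = (-265, -455, -0.3); to BH-03 = (0, -270, -0.1).
Solve a·Δx + b·Δy = Δh: det = (-265)·(-270) − 0·(-455) = 71550.
∂h/∂x = [(-0.3)·(-270) − (-0.1)·(-455)] / 71550 = +0.0004962
∂h/∂y = [(-265)·(-0.1) − 0·(-0.3)] / 71550 = +0.0003704
|∇h| = √(0.0004962² + 0.0003704²) = 0.0006192
Seepage velocity v = K·i/n = 0.27 × 0.0006192 / 0.36 = 0.0004644 m/day.
t = 200 / 0.0004644 = 4.307e+05 days = 1.18e+03 years.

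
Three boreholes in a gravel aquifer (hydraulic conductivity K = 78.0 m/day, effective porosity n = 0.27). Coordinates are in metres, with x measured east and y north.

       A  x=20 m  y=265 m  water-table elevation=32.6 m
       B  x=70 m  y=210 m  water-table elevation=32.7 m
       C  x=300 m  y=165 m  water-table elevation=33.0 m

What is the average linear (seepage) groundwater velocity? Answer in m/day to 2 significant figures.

Taking A as reference: B−A = (50, -55, +0.1); C−A = (280, -100, +0.4).
Determinant of the coordinate differences = 50·(-100) − 280·(-55) = 10400.
∂h/∂x = [(+0.1)·(-100) − (+0.4)·(-55)] / 10400 = +0.001154
∂h/∂y = [50·(+0.4) − 280·(+0.1)] / 10400 = -0.0007692
|∇h| = √(0.001154² + -0.0007692²) = 0.001387
Seepage velocity v = K·i/n = 78.0 × 0.001387 / 0.27 = 0.4007 m/day.

0.40 m/day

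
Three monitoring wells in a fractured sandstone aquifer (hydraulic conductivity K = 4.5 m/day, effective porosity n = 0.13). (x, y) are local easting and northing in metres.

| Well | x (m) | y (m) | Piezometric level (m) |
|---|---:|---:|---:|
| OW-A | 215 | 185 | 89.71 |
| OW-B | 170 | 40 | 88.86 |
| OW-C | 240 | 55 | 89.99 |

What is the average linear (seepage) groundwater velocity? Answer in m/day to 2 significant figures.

Taking OW-A as reference: OW-B−OW-A = (-45, -145, -0.85); OW-C−OW-A = (25, -130, +0.28).
Solve a·Δx + b·Δy = Δh: det = (-45)·(-130) − 25·(-145) = 9475.
∂h/∂x = [(-0.85)·(-130) − (+0.28)·(-145)] / 9475 = +0.01595
∂h/∂y = [(-45)·(+0.28) − 25·(-0.85)] / 9475 = +0.0009129
|∇h| = √(0.01595² + 0.0009129²) = 0.01598
Seepage velocity v = K·i/n = 4.5 × 0.01598 / 0.13 = 0.5532 m/day.

0.55 m/day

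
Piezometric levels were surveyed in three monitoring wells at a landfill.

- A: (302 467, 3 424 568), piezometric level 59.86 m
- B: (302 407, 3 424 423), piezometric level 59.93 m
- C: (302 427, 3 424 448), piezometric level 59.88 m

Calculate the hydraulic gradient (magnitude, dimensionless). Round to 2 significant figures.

With h = a·x + b·y + c and A as origin, the differences give:
  (-60)·a + (-145)·b = +0.07
  (-40)·a + (-120)·b = +0.02
Eliminate b (×(-120) and ×(-145), subtract): 1400·a = -5.500 → a = ∂h/∂x = -0.003929
Back-substitute: b = ∂h/∂y = +0.001143.
|∇h| = √(-0.003929² + 0.001143²) = 0.004092

0.0041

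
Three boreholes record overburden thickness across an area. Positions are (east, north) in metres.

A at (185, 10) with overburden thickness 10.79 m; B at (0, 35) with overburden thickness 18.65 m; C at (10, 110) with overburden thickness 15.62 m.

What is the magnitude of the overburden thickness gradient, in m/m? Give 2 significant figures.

Differences from A: to B (Δx, Δy, Δh) = (-185, 25, +7.86); to C = (-175, 100, +4.83).
Determinant of the coordinate differences = (-185)·100 − (-175)·25 = -14125.
∂d/∂x = [(+7.86)·100 − (+4.83)·25] / -14125 = -0.04710
∂d/∂y = [(-185)·(+4.83) − (-175)·(+7.86)] / -14125 = -0.03412
|∇f| = √(-0.04710² + -0.03412²) = 0.05816 m/m

0.058 m/m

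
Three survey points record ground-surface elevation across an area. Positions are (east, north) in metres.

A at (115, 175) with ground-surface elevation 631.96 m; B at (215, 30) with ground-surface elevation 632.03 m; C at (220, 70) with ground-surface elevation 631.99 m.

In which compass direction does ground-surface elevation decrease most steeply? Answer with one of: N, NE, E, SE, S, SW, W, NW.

NE

Three-point gradient (reference A): Δ to B = (100, -145, +0.07), Δ to C = (105, -105, +0.03).
∂z/∂x = -0.0006349, ∂z/∂y = -0.0009206 (det = 4725).
Steepest decrease is along −∇f = (+0.0006349 E, +0.0009206 N) → northeast.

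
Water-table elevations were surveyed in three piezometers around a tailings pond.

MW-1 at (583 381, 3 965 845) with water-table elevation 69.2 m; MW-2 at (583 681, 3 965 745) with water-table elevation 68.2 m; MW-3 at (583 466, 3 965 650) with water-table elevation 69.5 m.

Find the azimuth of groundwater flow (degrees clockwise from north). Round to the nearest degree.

Three-point gradient (reference MW-1): Δ to MW-2 = (300, -100, -1.0), Δ to MW-3 = (85, -195, +0.3).
∂h/∂x = -0.004500, ∂h/∂y = -0.003500 (det = -50000).
Flow direction (−∇h) has components (+0.004500 E, +0.003500 N).
Azimuth = atan2(E, N) = atan2(+0.004500, +0.003500) = 52.1° ≈ 052°.

052°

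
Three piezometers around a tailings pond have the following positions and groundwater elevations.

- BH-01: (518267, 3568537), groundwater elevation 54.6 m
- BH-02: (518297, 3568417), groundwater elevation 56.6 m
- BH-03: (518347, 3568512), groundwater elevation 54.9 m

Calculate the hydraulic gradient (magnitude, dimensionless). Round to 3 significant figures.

Taking BH-01 as reference: BH-02−BH-01 = (30, -120, +2.0); BH-03−BH-01 = (80, -25, +0.3).
Solve a·Δx + b·Δy = Δh: det = 30·(-25) − 80·(-120) = 8850.
∂h/∂x = [(+2.0)·(-25) − (+0.3)·(-120)] / 8850 = -0.001582
∂h/∂y = [30·(+0.3) − 80·(+2.0)] / 8850 = -0.01706
|∇h| = √(-0.001582² + -0.01706²) = 0.01713

0.0171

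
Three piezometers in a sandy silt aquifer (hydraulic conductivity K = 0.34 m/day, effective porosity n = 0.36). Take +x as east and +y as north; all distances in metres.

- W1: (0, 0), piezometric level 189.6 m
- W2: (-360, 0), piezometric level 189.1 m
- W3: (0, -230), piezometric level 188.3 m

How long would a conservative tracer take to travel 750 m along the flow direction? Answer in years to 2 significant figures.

370 years

∂h/∂x = (189.1 − 189.6) / (-360 − 0) = +0.001389
∂h/∂y = (188.3 − 189.6) / (-230 − 0) = +0.005652
|∇h| = √(0.001389² + 0.005652²) = 0.00582
Seepage velocity v = K·i/n = 0.34 × 0.00582 / 0.36 = 0.005497 m/day.
t = 750 / 0.005497 = 1.364e+05 days = 373 years.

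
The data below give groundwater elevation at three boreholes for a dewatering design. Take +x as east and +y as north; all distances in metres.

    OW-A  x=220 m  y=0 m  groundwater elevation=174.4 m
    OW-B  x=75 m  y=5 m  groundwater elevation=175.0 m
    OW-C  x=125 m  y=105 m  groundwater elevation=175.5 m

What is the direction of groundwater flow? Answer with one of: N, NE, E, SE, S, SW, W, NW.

SE

Three-point gradient (reference OW-A): Δ to OW-B = (-145, 5, +0.6), Δ to OW-C = (-95, 105, +1.1).
∂h/∂x = -0.003898, ∂h/∂y = +0.006949 (det = -14750).
Flow = −∇h = (+0.003898 east, -0.006949 north), which points southeast.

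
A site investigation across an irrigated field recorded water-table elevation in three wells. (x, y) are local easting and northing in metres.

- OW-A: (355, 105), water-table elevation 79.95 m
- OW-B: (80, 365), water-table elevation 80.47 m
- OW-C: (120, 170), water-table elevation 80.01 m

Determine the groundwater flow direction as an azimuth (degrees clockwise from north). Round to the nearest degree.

190°

Differences from OW-A: to OW-B (Δx, Δy, Δh) = (-275, 260, +0.52); to OW-C = (-235, 65, +0.06).
Solve a·Δx + b·Δy = Δh: det = (-275)·65 − (-235)·260 = 43225.
∂h/∂x = [(+0.52)·65 − (+0.06)·260] / 43225 = +0.0004211
∂h/∂y = [(-275)·(+0.06) − (-235)·(+0.52)] / 43225 = +0.002445
Flow direction (−∇h) has components (-0.0004211 E, -0.002445 N).
Azimuth = atan2(E, N) = atan2(-0.0004211, -0.002445) = 189.8° ≈ 190°.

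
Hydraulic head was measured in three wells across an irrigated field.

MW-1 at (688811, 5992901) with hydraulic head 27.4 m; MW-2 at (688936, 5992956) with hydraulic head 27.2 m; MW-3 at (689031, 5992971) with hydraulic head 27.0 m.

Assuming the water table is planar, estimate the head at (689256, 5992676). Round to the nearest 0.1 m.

25.9 m

Three-point gradient (reference MW-1): Δ to MW-2 = (125, 55, -0.2), Δ to MW-3 = (220, 70, -0.4).
∂h/∂x = -0.002388, ∂h/∂y = +0.001791 (det = -3350).
h(689256, 5992676) = 27.4 + (-0.002388)·(445) + (+0.001791)·(-225) = 27.4 -1.063 -0.403 = 25.934 m.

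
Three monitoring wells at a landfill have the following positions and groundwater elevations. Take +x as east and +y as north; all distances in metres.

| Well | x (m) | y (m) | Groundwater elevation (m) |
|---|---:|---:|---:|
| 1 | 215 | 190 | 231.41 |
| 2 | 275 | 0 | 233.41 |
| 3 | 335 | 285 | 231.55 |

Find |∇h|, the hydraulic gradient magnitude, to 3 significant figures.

0.0111

Taking 1 as reference: 2−1 = (60, -190, +2.00); 3−1 = (120, 95, +0.14).
Determinant of the coordinate differences = 60·95 − 120·(-190) = 28500.
∂h/∂x = [(+2.00)·95 − (+0.14)·(-190)] / 28500 = +0.007600
∂h/∂y = [60·(+0.14) − 120·(+2.00)] / 28500 = -0.008126
|∇h| = √(0.007600² + -0.008126²) = 0.01113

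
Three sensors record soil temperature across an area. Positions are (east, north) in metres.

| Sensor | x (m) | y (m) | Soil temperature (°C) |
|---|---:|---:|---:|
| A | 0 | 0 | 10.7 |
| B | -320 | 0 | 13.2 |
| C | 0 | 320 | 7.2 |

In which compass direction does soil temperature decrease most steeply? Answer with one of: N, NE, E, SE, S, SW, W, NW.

∂T/∂x = (13.2 − 10.7) / (-320 − 0) = -0.007812
∂T/∂y = (7.2 − 10.7) / (320 − 0) = -0.01094
Steepest decrease is along −∇f = (+0.007812 E, +0.01094 N) → northeast.

NE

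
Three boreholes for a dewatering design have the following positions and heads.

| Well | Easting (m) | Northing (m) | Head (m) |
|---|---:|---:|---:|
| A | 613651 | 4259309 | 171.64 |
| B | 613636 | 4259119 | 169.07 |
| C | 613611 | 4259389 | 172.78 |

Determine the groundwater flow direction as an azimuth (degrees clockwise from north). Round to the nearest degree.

Taking A as reference: B−A = (-15, -190, -2.57); C−A = (-40, 80, +1.14).
Determinant of the coordinate differences = (-15)·80 − (-40)·(-190) = -8800.
∂h/∂x = [(-2.57)·80 − (+1.14)·(-190)] / -8800 = -0.001250
∂h/∂y = [(-15)·(+1.14) − (-40)·(-2.57)] / -8800 = +0.01362
Flow direction (−∇h) has components (+0.001250 E, -0.01362 N).
Azimuth = atan2(E, N) = atan2(+0.001250, -0.01362) = 174.8° ≈ 175°.

175°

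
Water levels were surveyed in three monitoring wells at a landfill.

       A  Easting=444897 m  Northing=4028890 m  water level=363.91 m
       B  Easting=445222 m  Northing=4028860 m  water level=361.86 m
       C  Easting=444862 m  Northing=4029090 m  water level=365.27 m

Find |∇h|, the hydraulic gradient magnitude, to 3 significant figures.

0.00818

Taking A as reference: B−A = (325, -30, -2.05); C−A = (-35, 200, +1.36).
Determinant of the coordinate differences = 325·200 − (-35)·(-30) = 63950.
∂h/∂x = [(-2.05)·200 − (+1.36)·(-30)] / 63950 = -0.005773
∂h/∂y = [325·(+1.36) − (-35)·(-2.05)] / 63950 = +0.005790
|∇h| = √(-0.005773² + 0.005790²) = 0.008176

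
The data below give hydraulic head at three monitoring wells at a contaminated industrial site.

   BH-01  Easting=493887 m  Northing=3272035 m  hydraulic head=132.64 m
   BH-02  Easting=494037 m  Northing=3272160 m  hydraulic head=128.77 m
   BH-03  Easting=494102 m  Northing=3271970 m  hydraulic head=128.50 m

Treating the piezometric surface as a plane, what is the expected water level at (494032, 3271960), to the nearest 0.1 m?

Taking BH-01 as reference: BH-02−BH-01 = (150, 125, -3.87); BH-03−BH-01 = (215, -65, -4.14).
Solve a·Δx + b·Δy = Δh: det = 150·(-65) − 215·125 = -36625.
∂h/∂x = [(-3.87)·(-65) − (-4.14)·125] / -36625 = -0.02100
∂h/∂y = [150·(-4.14) − 215·(-3.87)] / -36625 = -0.005762
h(494032, 3271960) = 132.64 + (-0.02100)·(145) + (-0.005762)·(-75) = 132.64 -3.045 +0.432 = 130.027 m.

130.0 m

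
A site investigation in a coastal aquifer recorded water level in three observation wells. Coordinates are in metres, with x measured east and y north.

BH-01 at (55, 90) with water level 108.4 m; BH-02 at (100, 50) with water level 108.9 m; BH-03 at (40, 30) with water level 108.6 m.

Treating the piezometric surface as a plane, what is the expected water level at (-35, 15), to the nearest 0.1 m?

108.2 m

Three-point gradient (reference BH-01): Δ to BH-02 = (45, -40, +0.5), Δ to BH-03 = (-15, -60, +0.2).
∂h/∂x = +0.006667, ∂h/∂y = -0.005000 (det = -3300).
h(-35, 15) = 108.4 + (+0.006667)·(-90) + (-0.005000)·(-75) = 108.4 -0.600 +0.375 = 108.175 m.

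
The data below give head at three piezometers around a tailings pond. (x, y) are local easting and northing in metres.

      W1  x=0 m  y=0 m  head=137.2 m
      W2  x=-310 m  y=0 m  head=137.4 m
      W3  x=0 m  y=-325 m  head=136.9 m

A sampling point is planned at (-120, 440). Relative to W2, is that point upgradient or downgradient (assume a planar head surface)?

upgradient

∂h/∂x = (137.4 − 137.2) / (-310 − 0) = -0.0006452
∂h/∂y = (136.9 − 137.2) / (-325 − 0) = +0.0009231
Head at (-120, 440) = 137.2 + (-0.0006452)·(-120) + (+0.0009231)·(440) = 137.68 m.
That is higher than the 137.4 m at W2, so the point is upgradient.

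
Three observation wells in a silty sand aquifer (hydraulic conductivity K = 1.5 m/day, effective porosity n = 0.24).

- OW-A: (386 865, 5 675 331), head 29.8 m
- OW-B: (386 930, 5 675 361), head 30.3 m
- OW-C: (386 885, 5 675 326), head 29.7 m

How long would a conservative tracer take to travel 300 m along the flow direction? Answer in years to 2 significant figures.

7.4 years

With h = a·x + b·y + c and OW-A as origin, the differences give:
  65·a + 30·b = +0.5
  20·a + (-5)·b = -0.1
Eliminate b (×(-5) and ×30, subtract): -925·a = 0.50 → a = ∂h/∂x = -0.0005405
Back-substitute: b = ∂h/∂y = +0.01784.
|∇h| = √(-0.0005405² + 0.01784²) = 0.01785
Seepage velocity v = K·i/n = 1.5 × 0.01785 / 0.24 = 0.1116 m/day.
t = 300 / 0.1116 = 2688 days = 7.36 years.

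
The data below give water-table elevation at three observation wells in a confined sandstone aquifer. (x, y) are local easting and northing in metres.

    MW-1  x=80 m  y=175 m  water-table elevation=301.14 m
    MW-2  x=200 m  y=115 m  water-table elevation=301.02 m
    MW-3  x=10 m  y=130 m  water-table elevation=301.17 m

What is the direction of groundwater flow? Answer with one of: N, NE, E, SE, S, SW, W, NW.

Taking MW-1 as reference: MW-2−MW-1 = (120, -60, -0.12); MW-3−MW-1 = (-70, -45, +0.03).
Solve a·Δx + b·Δy = Δh: det = 120·(-45) − (-70)·(-60) = -9600.
∂h/∂x = [(-0.12)·(-45) − (+0.03)·(-60)] / -9600 = -0.0007500
∂h/∂y = [120·(+0.03) − (-70)·(-0.12)] / -9600 = +0.0005000
Flow = −∇h = (+0.0007500 east, -0.0005000 north), which points southeast.

SE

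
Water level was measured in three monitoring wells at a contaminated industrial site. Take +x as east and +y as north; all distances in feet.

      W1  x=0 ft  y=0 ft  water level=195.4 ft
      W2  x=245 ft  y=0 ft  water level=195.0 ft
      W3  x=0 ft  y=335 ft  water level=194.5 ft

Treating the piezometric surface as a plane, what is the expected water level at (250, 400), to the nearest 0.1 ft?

∂h/∂x = (195.0 − 195.4) / (245 − 0) = -0.001633
∂h/∂y = (194.5 − 195.4) / (335 − 0) = -0.002687
h(250, 400) = 195.4 + (-0.001633)·(250) + (-0.002687)·(400) = 195.4 -0.408 -1.075 = 193.917 ft.

193.9 ft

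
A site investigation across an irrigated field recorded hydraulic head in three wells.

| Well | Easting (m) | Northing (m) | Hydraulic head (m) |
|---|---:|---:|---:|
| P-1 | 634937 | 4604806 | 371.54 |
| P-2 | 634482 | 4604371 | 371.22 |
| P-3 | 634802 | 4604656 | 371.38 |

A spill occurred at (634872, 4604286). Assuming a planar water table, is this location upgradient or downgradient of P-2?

downgradient

Differences from P-1: to P-2 (Δx, Δy, Δh) = (-455, -435, -0.32); to P-3 = (-135, -150, -0.16).
Determinant of the coordinate differences = (-455)·(-150) − (-135)·(-435) = 9525.
∂h/∂x = [(-0.32)·(-150) − (-0.16)·(-435)] / 9525 = -0.002268
∂h/∂y = [(-455)·(-0.16) − (-135)·(-0.32)] / 9525 = +0.003108
Head at (634872, 4604286) = 371.54 + (-0.002268)·(-65) + (+0.003108)·(-520) = 370.07 m.
That is lower than the 371.22 m at P-2, so the point is downgradient.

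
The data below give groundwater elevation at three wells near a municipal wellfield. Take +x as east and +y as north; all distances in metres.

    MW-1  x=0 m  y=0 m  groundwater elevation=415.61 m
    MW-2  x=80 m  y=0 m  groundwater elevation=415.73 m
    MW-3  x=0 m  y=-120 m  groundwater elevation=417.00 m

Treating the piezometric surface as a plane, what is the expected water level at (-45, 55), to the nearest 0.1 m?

∂h/∂x = (415.73 − 415.61) / (80 − 0) = +0.001500
∂h/∂y = (417.00 − 415.61) / (-120 − 0) = -0.01158
h(-45, 55) = 415.61 + (+0.001500)·(-45) + (-0.01158)·(55) = 415.61 -0.068 -0.637 = 414.905 m.

414.9 m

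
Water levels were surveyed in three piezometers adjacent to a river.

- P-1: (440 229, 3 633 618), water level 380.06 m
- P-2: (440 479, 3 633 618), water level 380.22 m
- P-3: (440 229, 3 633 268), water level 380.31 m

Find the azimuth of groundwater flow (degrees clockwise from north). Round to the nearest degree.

∂h/∂x = (380.22 − 380.06) / (440479 − 440229) = +0.0006400
∂h/∂y = (380.31 − 380.06) / (3633268 − 3633618) = -0.0007143
Flow direction (−∇h) has components (-0.0006400 E, +0.0007143 N).
Azimuth = atan2(E, N) = atan2(-0.0006400, +0.0007143) = 318.1° ≈ 318°.

318°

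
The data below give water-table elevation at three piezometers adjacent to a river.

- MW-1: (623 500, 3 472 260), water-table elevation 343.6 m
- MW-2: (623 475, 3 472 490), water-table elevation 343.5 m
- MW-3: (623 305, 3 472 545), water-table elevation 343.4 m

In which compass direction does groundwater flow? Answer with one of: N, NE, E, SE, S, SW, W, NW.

Differences from MW-1: to MW-2 (Δx, Δy, Δh) = (-25, 230, -0.1); to MW-3 = (-195, 285, -0.2).
Solve a·Δx + b·Δy = Δh: det = (-25)·285 − (-195)·230 = 37725.
∂h/∂x = [(-0.1)·285 − (-0.2)·230] / 37725 = +0.0004639
∂h/∂y = [(-25)·(-0.2) − (-195)·(-0.1)] / 37725 = -0.0003844
Flow = −∇h = (-0.0004639 east, +0.0003844 north), which points northwest.

NW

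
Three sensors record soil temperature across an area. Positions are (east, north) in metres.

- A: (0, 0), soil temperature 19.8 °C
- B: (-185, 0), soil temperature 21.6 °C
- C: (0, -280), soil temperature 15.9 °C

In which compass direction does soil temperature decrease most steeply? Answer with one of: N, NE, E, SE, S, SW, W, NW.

SE

∂T/∂x = (21.6 − 19.8) / (-185 − 0) = -0.009730
∂T/∂y = (15.9 − 19.8) / (-280 − 0) = +0.01393
Steepest decrease is along −∇f = (+0.009730 E, -0.01393 N) → southeast.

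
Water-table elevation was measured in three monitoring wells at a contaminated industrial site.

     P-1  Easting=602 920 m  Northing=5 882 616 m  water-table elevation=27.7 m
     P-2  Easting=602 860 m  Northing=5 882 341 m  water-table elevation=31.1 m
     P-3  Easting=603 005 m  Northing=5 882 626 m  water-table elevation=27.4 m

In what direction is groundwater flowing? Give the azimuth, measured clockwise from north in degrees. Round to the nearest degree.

Three-point gradient (reference P-1): Δ to P-2 = (-60, -275, +3.4), Δ to P-3 = (85, 10, -0.3).
∂h/∂x = -0.002130, ∂h/∂y = -0.01190 (det = 22775).
Flow direction (−∇h) has components (+0.002130 E, +0.01190 N).
Azimuth = atan2(E, N) = atan2(+0.002130, +0.01190) = 10.1° ≈ 010°.

010°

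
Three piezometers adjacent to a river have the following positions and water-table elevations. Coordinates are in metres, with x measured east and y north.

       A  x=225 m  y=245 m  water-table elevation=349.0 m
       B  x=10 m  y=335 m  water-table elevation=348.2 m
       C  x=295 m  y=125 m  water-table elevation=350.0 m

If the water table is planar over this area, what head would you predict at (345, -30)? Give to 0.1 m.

351.3 m

Taking A as reference: B−A = (-215, 90, -0.8); C−A = (70, -120, +1.0).
Solve a·Δx + b·Δy = Δh: det = (-215)·(-120) − 70·90 = 19500.
∂h/∂x = [(-0.8)·(-120) − (+1.0)·90] / 19500 = +0.0003077
∂h/∂y = [(-215)·(+1.0) − 70·(-0.8)] / 19500 = -0.008154
h(345, -30) = 349.0 + (+0.0003077)·(120) + (-0.008154)·(-275) = 349.0 +0.037 +2.242 = 351.279 m.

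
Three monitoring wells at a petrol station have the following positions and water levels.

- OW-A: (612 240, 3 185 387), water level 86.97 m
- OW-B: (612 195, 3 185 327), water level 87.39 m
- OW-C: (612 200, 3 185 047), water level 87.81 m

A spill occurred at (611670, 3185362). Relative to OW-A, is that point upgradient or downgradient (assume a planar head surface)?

upgradient

Differences from OW-A: to OW-B (Δx, Δy, Δh) = (-45, -60, +0.42); to OW-C = (-40, -340, +0.84).
Determinant of the coordinate differences = (-45)·(-340) − (-40)·(-60) = 12900.
∂h/∂x = [(+0.42)·(-340) − (+0.84)·(-60)] / 12900 = -0.007163
∂h/∂y = [(-45)·(+0.84) − (-40)·(+0.42)] / 12900 = -0.001628
Head at (611670, 3185362) = 86.97 + (-0.007163)·(-570) + (-0.001628)·(-25) = 91.09 m.
That is higher than the 86.97 m at OW-A, so the point is upgradient.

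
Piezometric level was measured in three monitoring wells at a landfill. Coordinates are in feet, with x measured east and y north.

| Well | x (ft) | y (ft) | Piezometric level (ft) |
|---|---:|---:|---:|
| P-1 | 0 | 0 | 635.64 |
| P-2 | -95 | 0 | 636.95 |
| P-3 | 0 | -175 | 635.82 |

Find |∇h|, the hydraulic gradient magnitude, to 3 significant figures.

∂h/∂x = (636.95 − 635.64) / (-95 − 0) = -0.01379
∂h/∂y = (635.82 − 635.64) / (-175 − 0) = -0.001029
|∇h| = √(-0.01379² + -0.001029²) = 0.01383

0.0138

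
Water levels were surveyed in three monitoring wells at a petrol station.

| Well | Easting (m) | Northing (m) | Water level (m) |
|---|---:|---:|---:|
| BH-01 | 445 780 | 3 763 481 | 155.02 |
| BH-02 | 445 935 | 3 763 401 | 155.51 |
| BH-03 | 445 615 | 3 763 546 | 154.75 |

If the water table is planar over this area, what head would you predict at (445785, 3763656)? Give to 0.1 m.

Taking BH-01 as reference: BH-02−BH-01 = (155, -80, +0.49); BH-03−BH-01 = (-165, 65, -0.27).
Solve a·Δx + b·Δy = Δh: det = 155·65 − (-165)·(-80) = -3125.
∂h/∂x = [(+0.49)·65 − (-0.27)·(-80)] / -3125 = -0.003280
∂h/∂y = [155·(-0.27) − (-165)·(+0.49)] / -3125 = -0.01248
h(445785, 3763656) = 155.02 + (-0.003280)·(5) + (-0.01248)·(175) = 155.02 -0.016 -2.184 = 152.820 m.

152.8 m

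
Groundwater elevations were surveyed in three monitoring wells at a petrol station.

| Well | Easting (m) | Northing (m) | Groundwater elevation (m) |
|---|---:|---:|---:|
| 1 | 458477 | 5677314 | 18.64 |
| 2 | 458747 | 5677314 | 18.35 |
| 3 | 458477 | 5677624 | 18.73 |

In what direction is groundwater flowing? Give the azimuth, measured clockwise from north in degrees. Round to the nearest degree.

∂h/∂x = (18.35 − 18.64) / (458747 − 458477) = -0.001074
∂h/∂y = (18.73 − 18.64) / (5677624 − 5677314) = +0.0002903
Flow direction (−∇h) has components (+0.001074 E, -0.0002903 N).
Azimuth = atan2(E, N) = atan2(+0.001074, -0.0002903) = 105.1° ≈ 105°.

105°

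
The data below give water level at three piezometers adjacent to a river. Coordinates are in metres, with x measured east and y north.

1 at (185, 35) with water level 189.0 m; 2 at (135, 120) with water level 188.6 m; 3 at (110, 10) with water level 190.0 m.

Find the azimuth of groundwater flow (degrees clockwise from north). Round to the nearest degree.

043°

Taking 1 as reference: 2−1 = (-50, 85, -0.4); 3−1 = (-75, -25, +1.0).
Solve a·Δx + b·Δy = Δh: det = (-50)·(-25) − (-75)·85 = 7625.
∂h/∂x = [(-0.4)·(-25) − (+1.0)·85] / 7625 = -0.009836
∂h/∂y = [(-50)·(+1.0) − (-75)·(-0.4)] / 7625 = -0.01049
Flow direction (−∇h) has components (+0.009836 E, +0.01049 N).
Azimuth = atan2(E, N) = atan2(+0.009836, +0.01049) = 43.2° ≈ 043°.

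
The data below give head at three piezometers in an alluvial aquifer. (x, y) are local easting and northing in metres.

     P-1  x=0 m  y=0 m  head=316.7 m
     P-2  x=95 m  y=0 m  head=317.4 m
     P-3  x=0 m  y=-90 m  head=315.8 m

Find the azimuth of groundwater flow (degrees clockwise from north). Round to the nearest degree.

∂h/∂x = (317.4 − 316.7) / (95 − 0) = +0.007368
∂h/∂y = (315.8 − 316.7) / (-90 − 0) = +0.010000
Flow direction (−∇h) has components (-0.007368 E, -0.010000 N).
Azimuth = atan2(E, N) = atan2(-0.007368, -0.010000) = 216.4° ≈ 216°.

216°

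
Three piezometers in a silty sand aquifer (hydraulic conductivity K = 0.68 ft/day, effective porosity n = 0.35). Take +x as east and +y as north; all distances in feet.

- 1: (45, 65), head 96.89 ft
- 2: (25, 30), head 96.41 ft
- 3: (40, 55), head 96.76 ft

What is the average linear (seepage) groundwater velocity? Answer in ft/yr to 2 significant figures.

Taking 1 as reference: 2−1 = (-20, -35, -0.48); 3−1 = (-5, -10, -0.13).
Solve a·Δx + b·Δy = Δh: det = (-20)·(-10) − (-5)·(-35) = 25.
∂h/∂x = [(-0.48)·(-10) − (-0.13)·(-35)] / 25 = +0.01000
∂h/∂y = [(-20)·(-0.13) − (-5)·(-0.48)] / 25 = +0.008000
|∇h| = √(0.01000² + 0.008000²) = 0.01281
Seepage velocity v = K·i/n = 0.68 × 0.01281 / 0.35 = 0.02489 ft/day = 9.091 ft/yr.

9.1 ft/yr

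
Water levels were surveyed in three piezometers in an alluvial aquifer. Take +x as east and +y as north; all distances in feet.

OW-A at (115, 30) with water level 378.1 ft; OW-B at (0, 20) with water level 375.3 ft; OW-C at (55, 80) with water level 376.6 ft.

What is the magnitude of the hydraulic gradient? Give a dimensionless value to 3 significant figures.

With h = a·x + b·y + c and OW-A as origin, the differences give:
  (-115)·a + (-10)·b = -2.8
  (-60)·a + 50·b = -1.5
Eliminate b (×50 and ×(-10), subtract): -6350·a = -155.00 → a = ∂h/∂x = +0.02441
Back-substitute: b = ∂h/∂y = -0.0007087.
|∇h| = √(0.02441² + -0.0007087²) = 0.02442

0.0244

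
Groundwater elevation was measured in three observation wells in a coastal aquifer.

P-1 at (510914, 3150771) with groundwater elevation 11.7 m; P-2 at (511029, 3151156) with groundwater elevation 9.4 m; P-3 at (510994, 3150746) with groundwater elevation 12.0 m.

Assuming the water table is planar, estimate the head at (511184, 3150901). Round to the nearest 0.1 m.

Differences from P-1: to P-2 (Δx, Δy, Δh) = (115, 385, -2.3); to P-3 = (80, -25, +0.3).
Determinant of the coordinate differences = 115·(-25) − 80·385 = -33675.
∂h/∂x = [(-2.3)·(-25) − (+0.3)·385] / -33675 = +0.001722
∂h/∂y = [115·(+0.3) − 80·(-2.3)] / -33675 = -0.006488
h(511184, 3150901) = 11.7 + (+0.001722)·(270) + (-0.006488)·(130) = 11.7 +0.465 -0.844 = 11.322 m.

11.3 m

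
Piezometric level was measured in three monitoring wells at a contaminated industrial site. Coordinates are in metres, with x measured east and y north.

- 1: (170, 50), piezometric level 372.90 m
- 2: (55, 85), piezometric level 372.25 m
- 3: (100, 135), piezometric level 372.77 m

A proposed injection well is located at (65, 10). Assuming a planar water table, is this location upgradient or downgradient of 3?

downgradient

Three-point gradient (reference 1): Δ to 2 = (-115, 35, -0.65), Δ to 3 = (-70, 85, -0.13).
∂h/∂x = +0.006922, ∂h/∂y = +0.004171 (det = -7325).
Head at (65, 10) = 372.90 + (+0.006922)·(-105) + (+0.004171)·(-40) = 372.01 m.
That is lower than the 372.77 m at 3, so the point is downgradient.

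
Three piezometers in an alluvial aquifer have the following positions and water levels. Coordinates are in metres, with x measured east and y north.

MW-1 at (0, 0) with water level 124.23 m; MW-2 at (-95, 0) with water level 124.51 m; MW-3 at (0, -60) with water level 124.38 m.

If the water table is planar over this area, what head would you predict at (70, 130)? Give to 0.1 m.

123.7 m

∂h/∂x = (124.51 − 124.23) / (-95 − 0) = -0.002947
∂h/∂y = (124.38 − 124.23) / (-60 − 0) = -0.002500
h(70, 130) = 124.23 + (-0.002947)·(70) + (-0.002500)·(130) = 124.23 -0.206 -0.325 = 123.699 m.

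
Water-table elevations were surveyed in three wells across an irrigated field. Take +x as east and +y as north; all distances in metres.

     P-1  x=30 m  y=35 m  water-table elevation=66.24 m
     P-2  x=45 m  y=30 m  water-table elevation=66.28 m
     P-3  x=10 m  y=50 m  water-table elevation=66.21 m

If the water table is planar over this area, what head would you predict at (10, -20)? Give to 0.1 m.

66.0 m

With h = a·x + b·y + c and P-1 as origin, the differences give:
  15·a + (-5)·b = +0.04
  (-20)·a + 15·b = -0.03
Eliminate b (×15 and ×(-5), subtract): 125·a = 0.450 → a = ∂h/∂x = +0.003600
Back-substitute: b = ∂h/∂y = +0.002800.
h(10, -20) = 66.24 + (+0.003600)·(-20) + (+0.002800)·(-55) = 66.24 -0.072 -0.154 = 66.014 m.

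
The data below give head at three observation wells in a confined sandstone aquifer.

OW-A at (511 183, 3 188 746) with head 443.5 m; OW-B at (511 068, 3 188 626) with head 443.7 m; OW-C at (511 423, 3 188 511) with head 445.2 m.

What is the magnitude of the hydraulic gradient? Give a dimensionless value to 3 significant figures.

Differences from OW-A: to OW-B (Δx, Δy, Δh) = (-115, -120, +0.2); to OW-C = (240, -235, +1.7).
Solve a·Δx + b·Δy = Δh: det = (-115)·(-235) − 240·(-120) = 55825.
∂h/∂x = [(+0.2)·(-235) − (+1.7)·(-120)] / 55825 = +0.002812
∂h/∂y = [(-115)·(+1.7) − 240·(+0.2)] / 55825 = -0.004362
|∇h| = √(0.002812² + -0.004362²) = 0.00519

0.00519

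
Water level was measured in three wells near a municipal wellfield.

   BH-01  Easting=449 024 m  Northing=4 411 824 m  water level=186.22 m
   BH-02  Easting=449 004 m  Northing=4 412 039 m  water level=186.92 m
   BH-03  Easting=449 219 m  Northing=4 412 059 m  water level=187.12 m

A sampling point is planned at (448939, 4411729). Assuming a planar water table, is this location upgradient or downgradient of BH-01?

downgradient

Differences from BH-01: to BH-02 (Δx, Δy, Δh) = (-20, 215, +0.70); to BH-03 = (195, 235, +0.90).
Solve a·Δx + b·Δy = Δh: det = (-20)·235 − 195·215 = -46625.
∂h/∂x = [(+0.70)·235 − (+0.90)·215] / -46625 = +0.0006220
∂h/∂y = [(-20)·(+0.90) − 195·(+0.70)] / -46625 = +0.003314
Head at (448939, 4411729) = 186.22 + (+0.0006220)·(-85) + (+0.003314)·(-95) = 185.85 m.
That is lower than the 186.22 m at BH-01, so the point is downgradient.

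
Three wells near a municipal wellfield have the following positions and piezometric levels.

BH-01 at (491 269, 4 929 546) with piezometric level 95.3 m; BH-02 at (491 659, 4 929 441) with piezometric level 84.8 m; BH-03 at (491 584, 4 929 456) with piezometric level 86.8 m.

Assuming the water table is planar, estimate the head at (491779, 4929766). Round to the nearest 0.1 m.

82.9 m

With h = a·x + b·y + c and BH-01 as origin, the differences give:
  390·a + (-105)·b = -10.5
  315·a + (-90)·b = -8.5
Eliminate b (×(-90) and ×(-105), subtract): -2025·a = 52.50 → a = ∂h/∂x = -0.02593
Back-substitute: b = ∂h/∂y = +0.003704.
h(491779, 4929766) = 95.3 + (-0.02593)·(510) + (+0.003704)·(220) = 95.3 -13.222 +0.815 = 82.893 m.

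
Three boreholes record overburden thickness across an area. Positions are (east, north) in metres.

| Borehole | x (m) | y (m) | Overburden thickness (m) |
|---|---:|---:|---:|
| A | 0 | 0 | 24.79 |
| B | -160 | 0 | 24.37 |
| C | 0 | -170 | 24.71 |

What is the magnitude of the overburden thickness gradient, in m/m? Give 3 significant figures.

0.00267 m/m

∂d/∂x = (24.37 − 24.79) / (-160 − 0) = +0.002625
∂d/∂y = (24.71 − 24.79) / (-170 − 0) = +0.0004706
|∇f| = √(0.002625² + 0.0004706²) = 0.002667 m/m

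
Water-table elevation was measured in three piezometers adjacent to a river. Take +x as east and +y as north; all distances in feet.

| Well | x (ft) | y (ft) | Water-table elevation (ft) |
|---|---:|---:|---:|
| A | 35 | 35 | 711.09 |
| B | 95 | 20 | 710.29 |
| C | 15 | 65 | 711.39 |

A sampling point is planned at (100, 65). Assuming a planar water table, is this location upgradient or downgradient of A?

Taking A as reference: B−A = (60, -15, -0.80); C−A = (-20, 30, +0.30).
Determinant of the coordinate differences = 60·30 − (-20)·(-15) = 1500.
∂h/∂x = [(-0.80)·30 − (+0.30)·(-15)] / 1500 = -0.01300
∂h/∂y = [60·(+0.30) − (-20)·(-0.80)] / 1500 = +0.001333
Head at (100, 65) = 711.09 + (-0.01300)·(65) + (+0.001333)·(30) = 710.28 ft.
That is lower than the 711.09 ft at A, so the point is downgradient.

downgradient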